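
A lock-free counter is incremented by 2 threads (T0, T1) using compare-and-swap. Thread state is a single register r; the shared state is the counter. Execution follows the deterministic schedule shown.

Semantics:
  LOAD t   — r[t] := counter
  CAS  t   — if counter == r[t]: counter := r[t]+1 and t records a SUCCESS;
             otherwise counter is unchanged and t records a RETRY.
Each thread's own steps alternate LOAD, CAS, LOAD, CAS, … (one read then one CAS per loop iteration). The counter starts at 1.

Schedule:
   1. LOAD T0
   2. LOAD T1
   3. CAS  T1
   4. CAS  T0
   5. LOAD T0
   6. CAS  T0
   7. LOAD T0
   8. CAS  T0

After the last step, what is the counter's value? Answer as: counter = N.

[1] T0.load  rd  (counter 1, T0.r 1)
[2] T1.load  rd  (counter 1, T1.r 1)
[3] T1.cas  hit  (counter 2, T1.r 1)
[4] T0.cas  miss  (counter 2, T0.r 1)
[5] T0.load  rd  (counter 2, T0.r 2)
[6] T0.cas  hit  (counter 3, T0.r 2)
[7] T0.load  rd  (counter 3, T0.r 3)
[8] T0.cas  hit  (counter 4, T0.r 3)

counter = 4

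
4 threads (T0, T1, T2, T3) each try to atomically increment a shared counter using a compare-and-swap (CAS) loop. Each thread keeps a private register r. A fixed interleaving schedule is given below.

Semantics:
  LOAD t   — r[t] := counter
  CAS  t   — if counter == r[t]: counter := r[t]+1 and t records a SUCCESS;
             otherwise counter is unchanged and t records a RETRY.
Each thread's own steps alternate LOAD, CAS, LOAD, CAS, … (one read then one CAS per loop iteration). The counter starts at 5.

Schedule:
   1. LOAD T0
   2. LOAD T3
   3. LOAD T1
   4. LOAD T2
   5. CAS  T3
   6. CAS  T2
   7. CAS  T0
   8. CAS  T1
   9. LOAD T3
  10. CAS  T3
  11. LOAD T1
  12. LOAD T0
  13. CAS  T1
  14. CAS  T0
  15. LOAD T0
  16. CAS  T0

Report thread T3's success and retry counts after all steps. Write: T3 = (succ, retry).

#1 T0 reads 5
#2 T3 reads 5
#3 T1 reads 5
#4 T2 reads 5
#5 T3 CAS(5→6) writes; counter now 6
#6 T2 CAS(5→6) fails; counter now 6
#7 T0 CAS(5→6) fails; counter now 6
#8 T1 CAS(5→6) fails; counter now 6
#9 T3 reads 6
#10 T3 CAS(6→7) writes; counter now 7
#11 T1 reads 7
#12 T0 reads 7
#13 T1 CAS(7→8) writes; counter now 8
#14 T0 CAS(7→8) fails; counter now 8
#15 T0 reads 8
#16 T0 CAS(8→9) writes; counter now 9

T3 = (2, 0)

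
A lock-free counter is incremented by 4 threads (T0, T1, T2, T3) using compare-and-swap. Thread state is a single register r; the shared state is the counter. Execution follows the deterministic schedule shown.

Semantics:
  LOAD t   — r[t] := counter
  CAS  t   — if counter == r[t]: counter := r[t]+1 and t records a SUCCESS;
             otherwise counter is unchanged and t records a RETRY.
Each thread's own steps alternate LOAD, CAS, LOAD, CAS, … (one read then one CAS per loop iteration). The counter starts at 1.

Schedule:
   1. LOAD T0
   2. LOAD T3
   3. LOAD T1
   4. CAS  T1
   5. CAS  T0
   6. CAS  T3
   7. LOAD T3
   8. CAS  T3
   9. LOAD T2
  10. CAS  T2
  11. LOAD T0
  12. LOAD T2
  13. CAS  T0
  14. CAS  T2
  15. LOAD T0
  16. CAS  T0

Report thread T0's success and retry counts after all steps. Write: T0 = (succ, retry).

T0 = (2, 1)

[1] T0.load  rd  (counter 1, T0.r 1)
[2] T3.load  rd  (counter 1, T3.r 1)
[3] T1.load  rd  (counter 1, T1.r 1)
[4] T1.cas  hit  (counter 2, T1.r 1)
[5] T0.cas  miss  (counter 2, T0.r 1)
[6] T3.cas  miss  (counter 2, T3.r 1)
[7] T3.load  rd  (counter 2, T3.r 2)
[8] T3.cas  hit  (counter 3, T3.r 2)
[9] T2.load  rd  (counter 3, T2.r 3)
[10] T2.cas  hit  (counter 4, T2.r 3)
[11] T0.load  rd  (counter 4, T0.r 4)
[12] T2.load  rd  (counter 4, T2.r 4)
[13] T0.cas  hit  (counter 5, T0.r 4)
[14] T2.cas  miss  (counter 5, T2.r 4)
[15] T0.load  rd  (counter 5, T0.r 5)
[16] T0.cas  hit  (counter 6, T0.r 5)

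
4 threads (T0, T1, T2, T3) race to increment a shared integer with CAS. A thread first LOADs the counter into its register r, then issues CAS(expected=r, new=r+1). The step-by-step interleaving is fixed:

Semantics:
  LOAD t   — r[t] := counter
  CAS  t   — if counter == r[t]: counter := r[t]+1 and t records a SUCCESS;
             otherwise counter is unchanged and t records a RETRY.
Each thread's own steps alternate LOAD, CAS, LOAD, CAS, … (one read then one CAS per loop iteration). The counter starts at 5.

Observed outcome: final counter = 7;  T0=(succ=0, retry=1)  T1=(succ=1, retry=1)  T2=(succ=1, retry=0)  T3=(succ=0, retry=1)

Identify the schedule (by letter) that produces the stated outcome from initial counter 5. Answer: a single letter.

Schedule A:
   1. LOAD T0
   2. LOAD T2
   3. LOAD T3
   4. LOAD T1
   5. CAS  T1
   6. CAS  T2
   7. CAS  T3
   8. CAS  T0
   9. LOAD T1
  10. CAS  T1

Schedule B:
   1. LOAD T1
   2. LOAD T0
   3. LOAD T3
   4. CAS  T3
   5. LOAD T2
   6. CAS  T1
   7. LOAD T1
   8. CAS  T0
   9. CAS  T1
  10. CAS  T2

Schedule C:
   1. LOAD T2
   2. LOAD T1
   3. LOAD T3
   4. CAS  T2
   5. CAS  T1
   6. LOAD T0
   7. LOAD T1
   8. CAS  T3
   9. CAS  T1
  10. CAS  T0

C

Simulating candidate C:
[1] T2.load  rd  (counter 5, T2.r 5)
[2] T1.load  rd  (counter 5, T1.r 5)
[3] T3.load  rd  (counter 5, T3.r 5)
[4] T2.cas  hit  (counter 6, T2.r 5)
[5] T1.cas  miss  (counter 6, T1.r 5)
[6] T0.load  rd  (counter 6, T0.r 6)
[7] T1.load  rd  (counter 6, T1.r 6)
[8] T3.cas  miss  (counter 6, T3.r 5)
[9] T1.cas  hit  (counter 7, T1.r 6)
[10] T0.cas  miss  (counter 7, T0.r 6)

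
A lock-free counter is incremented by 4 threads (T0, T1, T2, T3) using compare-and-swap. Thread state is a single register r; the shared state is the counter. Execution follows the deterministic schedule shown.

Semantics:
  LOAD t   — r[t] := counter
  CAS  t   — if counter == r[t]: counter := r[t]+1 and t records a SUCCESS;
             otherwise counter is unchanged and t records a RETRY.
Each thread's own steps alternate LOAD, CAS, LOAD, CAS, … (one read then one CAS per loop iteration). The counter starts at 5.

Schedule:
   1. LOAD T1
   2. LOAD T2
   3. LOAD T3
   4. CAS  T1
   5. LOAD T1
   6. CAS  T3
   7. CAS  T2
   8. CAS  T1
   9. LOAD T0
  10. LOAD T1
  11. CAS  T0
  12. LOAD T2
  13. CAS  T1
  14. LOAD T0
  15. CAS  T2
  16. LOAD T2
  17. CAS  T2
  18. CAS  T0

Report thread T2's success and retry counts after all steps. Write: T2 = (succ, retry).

1. LOAD T1 → mem=5 r[T1]=5 [LOAD]
2. LOAD T2 → mem=5 r[T2]=5 [LOAD]
3. LOAD T3 → mem=5 r[T3]=5 [LOAD]
4. CAS T1 → mem=6 r[T1]=5 [OK]
5. LOAD T1 → mem=6 r[T1]=6 [LOAD]
6. CAS T3 → mem=6 r[T3]=5 [RETRY]
7. CAS T2 → mem=6 r[T2]=5 [RETRY]
8. CAS T1 → mem=7 r[T1]=6 [OK]
9. LOAD T0 → mem=7 r[T0]=7 [LOAD]
10. LOAD T1 → mem=7 r[T1]=7 [LOAD]
11. CAS T0 → mem=8 r[T0]=7 [OK]
12. LOAD T2 → mem=8 r[T2]=8 [LOAD]
13. CAS T1 → mem=8 r[T1]=7 [RETRY]
14. LOAD T0 → mem=8 r[T0]=8 [LOAD]
15. CAS T2 → mem=9 r[T2]=8 [OK]
16. LOAD T2 → mem=9 r[T2]=9 [LOAD]
17. CAS T2 → mem=10 r[T2]=9 [OK]
18. CAS T0 → mem=10 r[T0]=8 [RETRY]

T2 = (2, 1)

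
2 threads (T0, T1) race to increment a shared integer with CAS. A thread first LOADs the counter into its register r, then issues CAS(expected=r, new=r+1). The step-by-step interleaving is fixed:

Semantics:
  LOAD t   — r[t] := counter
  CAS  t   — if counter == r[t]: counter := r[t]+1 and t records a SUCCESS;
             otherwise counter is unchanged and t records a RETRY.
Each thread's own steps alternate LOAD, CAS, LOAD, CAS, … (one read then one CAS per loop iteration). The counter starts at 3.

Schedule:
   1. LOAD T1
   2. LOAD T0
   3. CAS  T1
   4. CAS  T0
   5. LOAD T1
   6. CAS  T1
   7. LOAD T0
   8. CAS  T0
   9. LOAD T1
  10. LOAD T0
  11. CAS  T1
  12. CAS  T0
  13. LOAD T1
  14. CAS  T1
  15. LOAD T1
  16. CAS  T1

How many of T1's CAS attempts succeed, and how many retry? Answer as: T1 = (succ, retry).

1. LOAD T1 → mem=3 r[T1]=3 [LOAD]
2. LOAD T0 → mem=3 r[T0]=3 [LOAD]
3. CAS T1 → mem=4 r[T1]=3 [OK]
4. CAS T0 → mem=4 r[T0]=3 [RETRY]
5. LOAD T1 → mem=4 r[T1]=4 [LOAD]
6. CAS T1 → mem=5 r[T1]=4 [OK]
7. LOAD T0 → mem=5 r[T0]=5 [LOAD]
8. CAS T0 → mem=6 r[T0]=5 [OK]
9. LOAD T1 → mem=6 r[T1]=6 [LOAD]
10. LOAD T0 → mem=6 r[T0]=6 [LOAD]
11. CAS T1 → mem=7 r[T1]=6 [OK]
12. CAS T0 → mem=7 r[T0]=6 [RETRY]
13. LOAD T1 → mem=7 r[T1]=7 [LOAD]
14. CAS T1 → mem=8 r[T1]=7 [OK]
15. LOAD T1 → mem=8 r[T1]=8 [LOAD]
16. CAS T1 → mem=9 r[T1]=8 [OK]

T1 = (5, 0)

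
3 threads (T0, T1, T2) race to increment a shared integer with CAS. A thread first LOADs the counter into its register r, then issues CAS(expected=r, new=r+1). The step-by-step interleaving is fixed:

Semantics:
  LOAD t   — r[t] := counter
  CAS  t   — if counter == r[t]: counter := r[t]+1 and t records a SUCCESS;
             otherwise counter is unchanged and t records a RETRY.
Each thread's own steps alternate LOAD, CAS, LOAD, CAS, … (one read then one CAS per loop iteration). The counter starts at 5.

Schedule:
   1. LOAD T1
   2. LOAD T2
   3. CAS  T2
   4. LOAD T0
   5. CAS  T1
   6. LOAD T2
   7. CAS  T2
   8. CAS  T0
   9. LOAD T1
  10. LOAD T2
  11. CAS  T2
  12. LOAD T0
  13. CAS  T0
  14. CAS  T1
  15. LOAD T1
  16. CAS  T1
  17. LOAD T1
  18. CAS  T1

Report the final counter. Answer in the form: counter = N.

step 1: T1 LOAD ⇒ load; ctr=5 reg=5
step 2: T2 LOAD ⇒ load; ctr=5 reg=5
step 3: T2 CAS ⇒ ok; ctr=6 reg=5
step 4: T0 LOAD ⇒ load; ctr=6 reg=6
step 5: T1 CAS ⇒ retry; ctr=6 reg=5
step 6: T2 LOAD ⇒ load; ctr=6 reg=6
step 7: T2 CAS ⇒ ok; ctr=7 reg=6
step 8: T0 CAS ⇒ retry; ctr=7 reg=6
step 9: T1 LOAD ⇒ load; ctr=7 reg=7
step 10: T2 LOAD ⇒ load; ctr=7 reg=7
step 11: T2 CAS ⇒ ok; ctr=8 reg=7
step 12: T0 LOAD ⇒ load; ctr=8 reg=8
step 13: T0 CAS ⇒ ok; ctr=9 reg=8
step 14: T1 CAS ⇒ retry; ctr=9 reg=7
step 15: T1 LOAD ⇒ load; ctr=9 reg=9
step 16: T1 CAS ⇒ ok; ctr=10 reg=9
step 17: T1 LOAD ⇒ load; ctr=10 reg=10
step 18: T1 CAS ⇒ ok; ctr=11 reg=10

counter = 11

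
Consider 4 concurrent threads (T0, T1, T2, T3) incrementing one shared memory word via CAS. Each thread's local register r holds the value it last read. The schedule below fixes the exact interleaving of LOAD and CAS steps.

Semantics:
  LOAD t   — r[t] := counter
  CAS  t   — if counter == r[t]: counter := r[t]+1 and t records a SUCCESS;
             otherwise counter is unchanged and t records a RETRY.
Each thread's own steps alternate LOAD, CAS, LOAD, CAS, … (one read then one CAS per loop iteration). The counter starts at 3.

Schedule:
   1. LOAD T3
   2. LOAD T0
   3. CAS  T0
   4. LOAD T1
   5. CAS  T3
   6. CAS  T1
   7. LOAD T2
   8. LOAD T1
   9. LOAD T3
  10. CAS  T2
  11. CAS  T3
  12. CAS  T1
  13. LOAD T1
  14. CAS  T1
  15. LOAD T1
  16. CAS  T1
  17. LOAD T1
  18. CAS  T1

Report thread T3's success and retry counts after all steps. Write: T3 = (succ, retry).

T3 = (0, 2)

   1) LOAD T3:  M=3  r_T3=3
   2) LOAD T0:  M=3  r_T0=3
   3) CAS  T0:  M=4  r_T0=3 ✓
   4) LOAD T1:  M=4  r_T1=4
   5) CAS  T3:  M=4  r_T3=3 ✗
   6) CAS  T1:  M=5  r_T1=4 ✓
   7) LOAD T2:  M=5  r_T2=5
   8) LOAD T1:  M=5  r_T1=5
   9) LOAD T3:  M=5  r_T3=5
  10) CAS  T2:  M=6  r_T2=5 ✓
  11) CAS  T3:  M=6  r_T3=5 ✗
  12) CAS  T1:  M=6  r_T1=5 ✗
  13) LOAD T1:  M=6  r_T1=6
  14) CAS  T1:  M=7  r_T1=6 ✓
  15) LOAD T1:  M=7  r_T1=7
  16) CAS  T1:  M=8  r_T1=7 ✓
  17) LOAD T1:  M=8  r_T1=8
  18) CAS  T1:  M=9  r_T1=8 ✓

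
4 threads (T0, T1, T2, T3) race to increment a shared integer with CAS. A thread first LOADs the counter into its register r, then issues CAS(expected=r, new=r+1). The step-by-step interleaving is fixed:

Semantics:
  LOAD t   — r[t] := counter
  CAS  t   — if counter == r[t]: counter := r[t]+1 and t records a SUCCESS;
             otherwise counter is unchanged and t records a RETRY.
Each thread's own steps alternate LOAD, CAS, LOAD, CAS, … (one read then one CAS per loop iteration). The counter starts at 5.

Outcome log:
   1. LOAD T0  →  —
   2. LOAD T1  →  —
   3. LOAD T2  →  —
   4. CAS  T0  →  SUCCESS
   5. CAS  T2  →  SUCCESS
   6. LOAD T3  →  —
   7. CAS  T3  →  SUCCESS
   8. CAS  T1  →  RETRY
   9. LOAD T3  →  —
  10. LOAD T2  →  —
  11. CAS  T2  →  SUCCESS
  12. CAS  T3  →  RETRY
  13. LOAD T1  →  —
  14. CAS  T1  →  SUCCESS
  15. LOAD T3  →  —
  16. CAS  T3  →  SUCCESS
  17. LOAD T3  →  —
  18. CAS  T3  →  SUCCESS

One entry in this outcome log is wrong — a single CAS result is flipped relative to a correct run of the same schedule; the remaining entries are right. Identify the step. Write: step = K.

step = 5

Reference trace:
T0 LOAD — after: cnt=5, r=5 — load
T1 LOAD — after: cnt=5, r=5 — load
T2 LOAD — after: cnt=5, r=5 — load
T0 CAS — after: cnt=6, r=5 — ok
T2 CAS — after: cnt=6, r=5 — retry
T3 LOAD — after: cnt=6, r=6 — load
T3 CAS — after: cnt=7, r=6 — ok
T1 CAS — after: cnt=7, r=5 — retry
T3 LOAD — after: cnt=7, r=7 — load
T2 LOAD — after: cnt=7, r=7 — load
T2 CAS — after: cnt=8, r=7 — ok
T3 CAS — after: cnt=8, r=7 — retry
T1 LOAD — after: cnt=8, r=8 — load
T1 CAS — after: cnt=9, r=8 — ok
T3 LOAD — after: cnt=9, r=9 — load
T3 CAS — after: cnt=10, r=9 — ok
T3 LOAD — after: cnt=10, r=10 — load
T3 CAS — after: cnt=11, r=10 — ok
Log disagrees first at step 5.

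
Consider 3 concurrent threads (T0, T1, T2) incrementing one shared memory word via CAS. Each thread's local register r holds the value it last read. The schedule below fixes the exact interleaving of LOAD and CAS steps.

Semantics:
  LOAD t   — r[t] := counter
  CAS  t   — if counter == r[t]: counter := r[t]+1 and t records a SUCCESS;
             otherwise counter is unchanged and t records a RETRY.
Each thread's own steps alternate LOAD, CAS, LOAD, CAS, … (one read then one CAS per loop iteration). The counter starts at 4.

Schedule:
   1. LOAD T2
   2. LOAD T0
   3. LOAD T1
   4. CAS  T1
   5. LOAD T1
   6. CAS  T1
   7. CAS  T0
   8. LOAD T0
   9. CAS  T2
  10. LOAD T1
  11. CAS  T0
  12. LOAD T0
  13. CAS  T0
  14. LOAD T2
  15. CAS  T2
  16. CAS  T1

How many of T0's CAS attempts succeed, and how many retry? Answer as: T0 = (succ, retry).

1. LOAD T2 → mem=4 r[T2]=4 [LOAD]
2. LOAD T0 → mem=4 r[T0]=4 [LOAD]
3. LOAD T1 → mem=4 r[T1]=4 [LOAD]
4. CAS T1 → mem=5 r[T1]=4 [OK]
5. LOAD T1 → mem=5 r[T1]=5 [LOAD]
6. CAS T1 → mem=6 r[T1]=5 [OK]
7. CAS T0 → mem=6 r[T0]=4 [RETRY]
8. LOAD T0 → mem=6 r[T0]=6 [LOAD]
9. CAS T2 → mem=6 r[T2]=4 [RETRY]
10. LOAD T1 → mem=6 r[T1]=6 [LOAD]
11. CAS T0 → mem=7 r[T0]=6 [OK]
12. LOAD T0 → mem=7 r[T0]=7 [LOAD]
13. CAS T0 → mem=8 r[T0]=7 [OK]
14. LOAD T2 → mem=8 r[T2]=8 [LOAD]
15. CAS T2 → mem=9 r[T2]=8 [OK]
16. CAS T1 → mem=9 r[T1]=6 [RETRY]

T0 = (2, 1)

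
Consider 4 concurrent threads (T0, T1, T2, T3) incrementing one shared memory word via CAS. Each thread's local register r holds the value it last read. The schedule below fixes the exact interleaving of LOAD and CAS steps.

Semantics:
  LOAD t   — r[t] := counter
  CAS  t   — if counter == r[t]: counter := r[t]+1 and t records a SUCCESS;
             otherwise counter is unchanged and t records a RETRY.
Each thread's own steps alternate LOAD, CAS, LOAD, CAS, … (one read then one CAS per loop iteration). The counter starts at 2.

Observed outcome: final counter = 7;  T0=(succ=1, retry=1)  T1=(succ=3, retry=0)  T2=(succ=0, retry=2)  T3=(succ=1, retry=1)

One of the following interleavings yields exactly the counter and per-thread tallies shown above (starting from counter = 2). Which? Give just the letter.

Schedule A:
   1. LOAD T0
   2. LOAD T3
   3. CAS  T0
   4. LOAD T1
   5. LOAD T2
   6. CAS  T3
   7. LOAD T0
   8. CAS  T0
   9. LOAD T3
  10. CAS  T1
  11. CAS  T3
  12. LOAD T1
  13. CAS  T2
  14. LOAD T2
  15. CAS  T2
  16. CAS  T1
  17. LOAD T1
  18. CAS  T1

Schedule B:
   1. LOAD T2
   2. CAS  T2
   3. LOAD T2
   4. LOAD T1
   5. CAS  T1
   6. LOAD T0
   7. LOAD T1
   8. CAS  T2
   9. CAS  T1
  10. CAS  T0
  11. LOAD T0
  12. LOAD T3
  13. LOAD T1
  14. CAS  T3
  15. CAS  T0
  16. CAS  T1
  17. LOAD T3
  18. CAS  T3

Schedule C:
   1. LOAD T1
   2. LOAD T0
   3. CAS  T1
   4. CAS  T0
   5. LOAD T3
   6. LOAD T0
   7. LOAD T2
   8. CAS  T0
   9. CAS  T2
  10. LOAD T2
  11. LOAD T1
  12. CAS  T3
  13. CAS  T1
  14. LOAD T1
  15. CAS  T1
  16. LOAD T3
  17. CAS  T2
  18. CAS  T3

C

Tracing schedule C:
#1 T1 reads 2
#2 T0 reads 2
#3 T1 CAS(2→3) writes; counter now 3
#4 T0 CAS(2→3) fails; counter now 3
#5 T3 reads 3
#6 T0 reads 3
#7 T2 reads 3
#8 T0 CAS(3→4) writes; counter now 4
#9 T2 CAS(3→4) fails; counter now 4
#10 T2 reads 4
#11 T1 reads 4
#12 T3 CAS(3→4) fails; counter now 4
#13 T1 CAS(4→5) writes; counter now 5
#14 T1 reads 5
#15 T1 CAS(5→6) writes; counter now 6
#16 T3 reads 6
#17 T2 CAS(4→5) fails; counter now 6
#18 T3 CAS(6→7) writes; counter now 7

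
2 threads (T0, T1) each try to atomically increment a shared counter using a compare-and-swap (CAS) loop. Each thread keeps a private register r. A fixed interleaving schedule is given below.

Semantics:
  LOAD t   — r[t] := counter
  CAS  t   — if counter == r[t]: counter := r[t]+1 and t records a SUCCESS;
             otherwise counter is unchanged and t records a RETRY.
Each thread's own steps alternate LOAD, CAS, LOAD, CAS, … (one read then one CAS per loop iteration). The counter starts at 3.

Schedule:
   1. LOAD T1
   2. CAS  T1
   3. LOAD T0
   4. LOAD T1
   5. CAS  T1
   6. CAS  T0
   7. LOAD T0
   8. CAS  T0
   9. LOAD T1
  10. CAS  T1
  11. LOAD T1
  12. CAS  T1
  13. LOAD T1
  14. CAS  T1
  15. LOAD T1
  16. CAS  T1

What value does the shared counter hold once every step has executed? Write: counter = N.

counter = 10

#1 T1 reads 3
#2 T1 CAS(3→4) writes; counter now 4
#3 T0 reads 4
#4 T1 reads 4
#5 T1 CAS(4→5) writes; counter now 5
#6 T0 CAS(4→5) fails; counter now 5
#7 T0 reads 5
#8 T0 CAS(5→6) writes; counter now 6
#9 T1 reads 6
#10 T1 CAS(6→7) writes; counter now 7
#11 T1 reads 7
#12 T1 CAS(7→8) writes; counter now 8
#13 T1 reads 8
#14 T1 CAS(8→9) writes; counter now 9
#15 T1 reads 9
#16 T1 CAS(9→10) writes; counter now 10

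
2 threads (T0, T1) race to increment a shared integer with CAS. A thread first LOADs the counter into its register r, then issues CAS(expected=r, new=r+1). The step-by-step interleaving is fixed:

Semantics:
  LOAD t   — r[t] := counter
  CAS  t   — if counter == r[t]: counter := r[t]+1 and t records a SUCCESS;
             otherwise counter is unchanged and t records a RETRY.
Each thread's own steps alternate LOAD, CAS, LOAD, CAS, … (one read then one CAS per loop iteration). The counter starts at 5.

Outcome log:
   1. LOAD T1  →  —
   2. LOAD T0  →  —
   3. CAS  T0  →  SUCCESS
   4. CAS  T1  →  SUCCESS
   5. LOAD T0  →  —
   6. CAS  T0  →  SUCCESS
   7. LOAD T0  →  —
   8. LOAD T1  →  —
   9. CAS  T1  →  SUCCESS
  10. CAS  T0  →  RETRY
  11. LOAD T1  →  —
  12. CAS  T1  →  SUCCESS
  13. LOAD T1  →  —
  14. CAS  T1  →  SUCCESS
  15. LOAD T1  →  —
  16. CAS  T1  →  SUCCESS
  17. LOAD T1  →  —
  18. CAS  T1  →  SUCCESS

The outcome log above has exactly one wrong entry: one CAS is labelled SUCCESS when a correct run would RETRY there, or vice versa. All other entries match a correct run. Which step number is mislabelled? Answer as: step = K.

Reference trace:
[1] T1.load  rd  (counter 5, T1.r 5)
[2] T0.load  rd  (counter 5, T0.r 5)
[3] T0.cas  hit  (counter 6, T0.r 5)
[4] T1.cas  miss  (counter 6, T1.r 5)
[5] T0.load  rd  (counter 6, T0.r 6)
[6] T0.cas  hit  (counter 7, T0.r 6)
[7] T0.load  rd  (counter 7, T0.r 7)
[8] T1.load  rd  (counter 7, T1.r 7)
[9] T1.cas  hit  (counter 8, T1.r 7)
[10] T0.cas  miss  (counter 8, T0.r 7)
[11] T1.load  rd  (counter 8, T1.r 8)
[12] T1.cas  hit  (counter 9, T1.r 8)
[13] T1.load  rd  (counter 9, T1.r 9)
[14] T1.cas  hit  (counter 10, T1.r 9)
[15] T1.load  rd  (counter 10, T1.r 10)
[16] T1.cas  hit  (counter 11, T1.r 10)
[17] T1.load  rd  (counter 11, T1.r 11)
[18] T1.cas  hit  (counter 12, T1.r 11)
Log disagrees first at step 4.

step = 4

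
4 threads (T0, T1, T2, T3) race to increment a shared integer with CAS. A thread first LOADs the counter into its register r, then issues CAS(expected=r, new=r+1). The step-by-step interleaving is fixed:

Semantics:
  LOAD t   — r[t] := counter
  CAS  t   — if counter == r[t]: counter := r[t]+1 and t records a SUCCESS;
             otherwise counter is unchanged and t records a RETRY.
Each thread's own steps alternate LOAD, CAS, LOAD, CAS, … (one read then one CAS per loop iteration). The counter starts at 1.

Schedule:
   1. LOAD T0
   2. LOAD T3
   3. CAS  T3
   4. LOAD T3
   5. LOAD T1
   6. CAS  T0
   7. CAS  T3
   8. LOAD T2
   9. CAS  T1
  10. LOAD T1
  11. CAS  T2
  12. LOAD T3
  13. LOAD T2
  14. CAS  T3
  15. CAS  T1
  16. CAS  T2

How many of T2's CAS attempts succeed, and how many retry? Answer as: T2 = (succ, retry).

#1 T0 reads 1
#2 T3 reads 1
#3 T3 CAS(1→2) writes; counter now 2
#4 T3 reads 2
#5 T1 reads 2
#6 T0 CAS(1→2) fails; counter now 2
#7 T3 CAS(2→3) writes; counter now 3
#8 T2 reads 3
#9 T1 CAS(2→3) fails; counter now 3
#10 T1 reads 3
#11 T2 CAS(3→4) writes; counter now 4
#12 T3 reads 4
#13 T2 reads 4
#14 T3 CAS(4→5) writes; counter now 5
#15 T1 CAS(3→4) fails; counter now 5
#16 T2 CAS(4→5) fails; counter now 5

T2 = (1, 1)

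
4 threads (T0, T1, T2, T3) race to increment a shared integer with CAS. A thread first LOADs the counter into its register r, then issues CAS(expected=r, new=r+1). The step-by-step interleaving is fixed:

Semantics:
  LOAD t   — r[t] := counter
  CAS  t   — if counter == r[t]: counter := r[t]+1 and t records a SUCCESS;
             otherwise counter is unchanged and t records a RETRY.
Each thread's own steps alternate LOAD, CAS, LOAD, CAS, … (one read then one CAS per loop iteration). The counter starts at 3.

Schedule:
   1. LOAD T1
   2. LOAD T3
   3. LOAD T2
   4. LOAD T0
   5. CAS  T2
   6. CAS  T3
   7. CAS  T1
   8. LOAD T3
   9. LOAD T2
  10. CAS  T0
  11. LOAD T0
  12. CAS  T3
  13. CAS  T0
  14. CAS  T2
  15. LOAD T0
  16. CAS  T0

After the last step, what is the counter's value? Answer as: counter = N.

1. LOAD T1 → mem=3 r[T1]=3 [LOAD]
2. LOAD T3 → mem=3 r[T3]=3 [LOAD]
3. LOAD T2 → mem=3 r[T2]=3 [LOAD]
4. LOAD T0 → mem=3 r[T0]=3 [LOAD]
5. CAS T2 → mem=4 r[T2]=3 [OK]
6. CAS T3 → mem=4 r[T3]=3 [RETRY]
7. CAS T1 → mem=4 r[T1]=3 [RETRY]
8. LOAD T3 → mem=4 r[T3]=4 [LOAD]
9. LOAD T2 → mem=4 r[T2]=4 [LOAD]
10. CAS T0 → mem=4 r[T0]=3 [RETRY]
11. LOAD T0 → mem=4 r[T0]=4 [LOAD]
12. CAS T3 → mem=5 r[T3]=4 [OK]
13. CAS T0 → mem=5 r[T0]=4 [RETRY]
14. CAS T2 → mem=5 r[T2]=4 [RETRY]
15. LOAD T0 → mem=5 r[T0]=5 [LOAD]
16. CAS T0 → mem=6 r[T0]=5 [OK]

counter = 6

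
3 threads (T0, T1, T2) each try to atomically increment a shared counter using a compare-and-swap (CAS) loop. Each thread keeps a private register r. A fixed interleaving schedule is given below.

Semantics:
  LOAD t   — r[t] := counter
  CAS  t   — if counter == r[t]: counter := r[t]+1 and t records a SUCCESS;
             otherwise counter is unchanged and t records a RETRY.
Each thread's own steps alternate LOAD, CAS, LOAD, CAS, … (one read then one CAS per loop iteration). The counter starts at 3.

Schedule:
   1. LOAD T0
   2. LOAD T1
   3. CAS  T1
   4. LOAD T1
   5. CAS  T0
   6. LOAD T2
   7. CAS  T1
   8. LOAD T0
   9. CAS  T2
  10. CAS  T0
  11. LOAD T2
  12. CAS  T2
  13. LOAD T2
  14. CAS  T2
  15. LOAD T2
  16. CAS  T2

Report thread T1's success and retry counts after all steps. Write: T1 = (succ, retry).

T1 = (2, 0)

#1 T0 reads 3
#2 T1 reads 3
#3 T1 CAS(3→4) writes; counter now 4
#4 T1 reads 4
#5 T0 CAS(3→4) fails; counter now 4
#6 T2 reads 4
#7 T1 CAS(4→5) writes; counter now 5
#8 T0 reads 5
#9 T2 CAS(4→5) fails; counter now 5
#10 T0 CAS(5→6) writes; counter now 6
#11 T2 reads 6
#12 T2 CAS(6→7) writes; counter now 7
#13 T2 reads 7
#14 T2 CAS(7→8) writes; counter now 8
#15 T2 reads 8
#16 T2 CAS(8→9) writes; counter now 9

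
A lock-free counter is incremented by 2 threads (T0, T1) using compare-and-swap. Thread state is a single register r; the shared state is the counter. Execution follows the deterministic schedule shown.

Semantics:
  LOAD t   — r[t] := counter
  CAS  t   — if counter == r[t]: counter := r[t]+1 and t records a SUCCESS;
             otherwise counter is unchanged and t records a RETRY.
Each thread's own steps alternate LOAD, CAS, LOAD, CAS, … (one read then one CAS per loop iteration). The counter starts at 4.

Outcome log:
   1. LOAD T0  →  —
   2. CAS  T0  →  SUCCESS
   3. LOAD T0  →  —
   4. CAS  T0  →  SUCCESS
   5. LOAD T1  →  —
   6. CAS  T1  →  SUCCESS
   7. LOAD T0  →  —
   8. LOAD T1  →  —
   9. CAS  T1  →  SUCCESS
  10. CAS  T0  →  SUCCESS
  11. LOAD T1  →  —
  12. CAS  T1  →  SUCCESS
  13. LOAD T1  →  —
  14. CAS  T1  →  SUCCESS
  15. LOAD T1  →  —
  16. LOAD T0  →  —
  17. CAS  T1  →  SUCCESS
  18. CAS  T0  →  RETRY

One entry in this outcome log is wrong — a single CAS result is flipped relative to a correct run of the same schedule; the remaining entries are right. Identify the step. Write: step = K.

Correct run:
#1 T0 reads 4
#2 T0 CAS(4→5) writes; counter now 5
#3 T0 reads 5
#4 T0 CAS(5→6) writes; counter now 6
#5 T1 reads 6
#6 T1 CAS(6→7) writes; counter now 7
#7 T0 reads 7
#8 T1 reads 7
#9 T1 CAS(7→8) writes; counter now 8
#10 T0 CAS(7→8) fails; counter now 8
#11 T1 reads 8
#12 T1 CAS(8→9) writes; counter now 9
#13 T1 reads 9
#14 T1 CAS(9→10) writes; counter now 10
#15 T1 reads 10
#16 T0 reads 10
#17 T1 CAS(10→11) writes; counter now 11
#18 T0 CAS(10→11) fails; counter now 11
Mismatch at 10.

step = 10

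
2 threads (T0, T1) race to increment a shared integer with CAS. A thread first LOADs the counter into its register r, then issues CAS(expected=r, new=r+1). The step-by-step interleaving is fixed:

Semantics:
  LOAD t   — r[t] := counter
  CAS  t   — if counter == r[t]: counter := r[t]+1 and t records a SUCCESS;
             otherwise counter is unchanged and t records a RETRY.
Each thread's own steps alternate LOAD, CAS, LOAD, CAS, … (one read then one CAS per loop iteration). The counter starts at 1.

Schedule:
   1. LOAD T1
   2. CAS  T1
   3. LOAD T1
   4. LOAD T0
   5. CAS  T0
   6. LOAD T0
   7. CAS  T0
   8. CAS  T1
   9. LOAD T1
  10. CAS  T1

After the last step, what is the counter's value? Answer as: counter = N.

step 1: T1 LOAD ⇒ load; ctr=1 reg=1
step 2: T1 CAS ⇒ ok; ctr=2 reg=1
step 3: T1 LOAD ⇒ load; ctr=2 reg=2
step 4: T0 LOAD ⇒ load; ctr=2 reg=2
step 5: T0 CAS ⇒ ok; ctr=3 reg=2
step 6: T0 LOAD ⇒ load; ctr=3 reg=3
step 7: T0 CAS ⇒ ok; ctr=4 reg=3
step 8: T1 CAS ⇒ retry; ctr=4 reg=2
step 9: T1 LOAD ⇒ load; ctr=4 reg=4
step 10: T1 CAS ⇒ ok; ctr=5 reg=4

counter = 5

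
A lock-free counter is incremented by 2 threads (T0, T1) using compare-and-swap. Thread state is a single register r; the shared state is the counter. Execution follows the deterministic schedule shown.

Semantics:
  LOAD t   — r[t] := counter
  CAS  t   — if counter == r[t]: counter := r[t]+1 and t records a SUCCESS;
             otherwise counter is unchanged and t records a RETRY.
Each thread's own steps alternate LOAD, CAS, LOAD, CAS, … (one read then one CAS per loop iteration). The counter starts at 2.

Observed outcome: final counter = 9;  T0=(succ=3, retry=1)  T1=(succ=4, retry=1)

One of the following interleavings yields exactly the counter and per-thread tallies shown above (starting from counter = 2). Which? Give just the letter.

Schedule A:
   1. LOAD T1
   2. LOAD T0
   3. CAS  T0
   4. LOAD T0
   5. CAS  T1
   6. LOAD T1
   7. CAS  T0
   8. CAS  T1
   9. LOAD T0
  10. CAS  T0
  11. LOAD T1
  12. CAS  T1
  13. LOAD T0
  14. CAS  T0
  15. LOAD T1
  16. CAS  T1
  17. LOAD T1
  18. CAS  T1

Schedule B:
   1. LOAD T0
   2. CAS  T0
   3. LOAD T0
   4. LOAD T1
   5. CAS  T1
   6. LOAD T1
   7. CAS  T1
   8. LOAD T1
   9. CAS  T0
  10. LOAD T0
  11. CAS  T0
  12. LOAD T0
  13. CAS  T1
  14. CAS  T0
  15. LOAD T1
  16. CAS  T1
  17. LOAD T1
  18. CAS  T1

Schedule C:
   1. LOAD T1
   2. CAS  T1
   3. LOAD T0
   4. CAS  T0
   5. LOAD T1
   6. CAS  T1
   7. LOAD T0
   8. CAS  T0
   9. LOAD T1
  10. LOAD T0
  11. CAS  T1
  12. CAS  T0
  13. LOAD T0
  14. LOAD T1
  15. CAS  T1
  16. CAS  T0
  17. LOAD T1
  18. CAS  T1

Run B:
step 1: T0 LOAD ⇒ load; ctr=2 reg=2
step 2: T0 CAS ⇒ ok; ctr=3 reg=2
step 3: T0 LOAD ⇒ load; ctr=3 reg=3
step 4: T1 LOAD ⇒ load; ctr=3 reg=3
step 5: T1 CAS ⇒ ok; ctr=4 reg=3
step 6: T1 LOAD ⇒ load; ctr=4 reg=4
step 7: T1 CAS ⇒ ok; ctr=5 reg=4
step 8: T1 LOAD ⇒ load; ctr=5 reg=5
step 9: T0 CAS ⇒ retry; ctr=5 reg=3
step 10: T0 LOAD ⇒ load; ctr=5 reg=5
step 11: T0 CAS ⇒ ok; ctr=6 reg=5
step 12: T0 LOAD ⇒ load; ctr=6 reg=6
step 13: T1 CAS ⇒ retry; ctr=6 reg=5
step 14: T0 CAS ⇒ ok; ctr=7 reg=6
step 15: T1 LOAD ⇒ load; ctr=7 reg=7
step 16: T1 CAS ⇒ ok; ctr=8 reg=7
step 17: T1 LOAD ⇒ load; ctr=8 reg=8
step 18: T1 CAS ⇒ ok; ctr=9 reg=8

B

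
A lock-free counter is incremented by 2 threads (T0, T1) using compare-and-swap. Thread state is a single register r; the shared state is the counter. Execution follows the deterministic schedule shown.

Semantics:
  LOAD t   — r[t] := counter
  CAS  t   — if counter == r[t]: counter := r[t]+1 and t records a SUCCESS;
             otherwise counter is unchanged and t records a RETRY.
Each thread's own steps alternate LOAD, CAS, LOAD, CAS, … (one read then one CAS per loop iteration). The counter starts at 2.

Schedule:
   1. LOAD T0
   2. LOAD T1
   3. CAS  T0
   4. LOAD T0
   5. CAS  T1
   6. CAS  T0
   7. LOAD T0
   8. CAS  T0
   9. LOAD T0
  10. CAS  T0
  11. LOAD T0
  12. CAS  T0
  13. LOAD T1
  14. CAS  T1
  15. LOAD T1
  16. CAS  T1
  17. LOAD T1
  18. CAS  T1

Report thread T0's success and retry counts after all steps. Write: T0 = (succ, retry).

   1) LOAD T0:  M=2  r_T0=2
   2) LOAD T1:  M=2  r_T1=2
   3) CAS  T0:  M=3  r_T0=2 ✓
   4) LOAD T0:  M=3  r_T0=3
   5) CAS  T1:  M=3  r_T1=2 ✗
   6) CAS  T0:  M=4  r_T0=3 ✓
   7) LOAD T0:  M=4  r_T0=4
   8) CAS  T0:  M=5  r_T0=4 ✓
   9) LOAD T0:  M=5  r_T0=5
  10) CAS  T0:  M=6  r_T0=5 ✓
  11) LOAD T0:  M=6  r_T0=6
  12) CAS  T0:  M=7  r_T0=6 ✓
  13) LOAD T1:  M=7  r_T1=7
  14) CAS  T1:  M=8  r_T1=7 ✓
  15) LOAD T1:  M=8  r_T1=8
  16) CAS  T1:  M=9  r_T1=8 ✓
  17) LOAD T1:  M=9  r_T1=9
  18) CAS  T1:  M=10  r_T1=9 ✓

T0 = (5, 0)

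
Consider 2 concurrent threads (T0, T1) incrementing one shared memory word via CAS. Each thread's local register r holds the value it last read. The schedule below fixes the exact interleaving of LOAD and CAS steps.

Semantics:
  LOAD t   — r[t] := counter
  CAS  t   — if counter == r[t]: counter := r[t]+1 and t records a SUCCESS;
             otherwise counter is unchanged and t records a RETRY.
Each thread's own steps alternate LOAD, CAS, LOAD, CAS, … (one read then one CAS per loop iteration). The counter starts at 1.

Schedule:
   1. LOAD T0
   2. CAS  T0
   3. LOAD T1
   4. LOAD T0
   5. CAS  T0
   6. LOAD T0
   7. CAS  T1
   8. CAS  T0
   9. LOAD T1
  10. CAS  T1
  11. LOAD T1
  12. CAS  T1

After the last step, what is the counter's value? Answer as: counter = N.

step 1: T0 LOAD ⇒ load; ctr=1 reg=1
step 2: T0 CAS ⇒ ok; ctr=2 reg=1
step 3: T1 LOAD ⇒ load; ctr=2 reg=2
step 4: T0 LOAD ⇒ load; ctr=2 reg=2
step 5: T0 CAS ⇒ ok; ctr=3 reg=2
step 6: T0 LOAD ⇒ load; ctr=3 reg=3
step 7: T1 CAS ⇒ retry; ctr=3 reg=2
step 8: T0 CAS ⇒ ok; ctr=4 reg=3
step 9: T1 LOAD ⇒ load; ctr=4 reg=4
step 10: T1 CAS ⇒ ok; ctr=5 reg=4
step 11: T1 LOAD ⇒ load; ctr=5 reg=5
step 12: T1 CAS ⇒ ok; ctr=6 reg=5

counter = 6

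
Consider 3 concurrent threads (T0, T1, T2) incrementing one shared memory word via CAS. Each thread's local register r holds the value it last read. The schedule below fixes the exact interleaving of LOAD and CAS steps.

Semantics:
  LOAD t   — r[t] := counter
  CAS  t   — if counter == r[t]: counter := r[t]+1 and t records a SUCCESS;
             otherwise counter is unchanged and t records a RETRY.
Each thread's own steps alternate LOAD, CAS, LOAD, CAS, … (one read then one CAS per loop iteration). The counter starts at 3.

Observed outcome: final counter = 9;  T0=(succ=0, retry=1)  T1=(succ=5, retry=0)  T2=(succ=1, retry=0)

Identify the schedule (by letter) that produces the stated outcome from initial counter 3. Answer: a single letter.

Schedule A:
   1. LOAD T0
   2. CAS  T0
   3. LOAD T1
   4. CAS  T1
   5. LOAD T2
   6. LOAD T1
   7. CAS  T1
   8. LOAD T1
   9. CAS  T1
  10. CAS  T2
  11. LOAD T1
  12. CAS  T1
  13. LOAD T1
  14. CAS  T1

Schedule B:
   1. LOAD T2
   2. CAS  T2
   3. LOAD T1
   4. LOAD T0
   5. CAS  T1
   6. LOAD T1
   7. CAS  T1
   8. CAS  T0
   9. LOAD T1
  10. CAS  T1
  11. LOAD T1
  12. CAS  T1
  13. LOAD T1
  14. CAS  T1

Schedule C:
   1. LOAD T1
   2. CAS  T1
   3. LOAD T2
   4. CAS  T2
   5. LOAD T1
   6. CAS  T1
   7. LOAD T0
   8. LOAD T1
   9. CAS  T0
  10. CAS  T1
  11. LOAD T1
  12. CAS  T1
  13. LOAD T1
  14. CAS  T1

Run B:
#1 T2 reads 3
#2 T2 CAS(3→4) writes; counter now 4
#3 T1 reads 4
#4 T0 reads 4
#5 T1 CAS(4→5) writes; counter now 5
#6 T1 reads 5
#7 T1 CAS(5→6) writes; counter now 6
#8 T0 CAS(4→5) fails; counter now 6
#9 T1 reads 6
#10 T1 CAS(6→7) writes; counter now 7
#11 T1 reads 7
#12 T1 CAS(7→8) writes; counter now 8
#13 T1 reads 8
#14 T1 CAS(8→9) writes; counter now 9

B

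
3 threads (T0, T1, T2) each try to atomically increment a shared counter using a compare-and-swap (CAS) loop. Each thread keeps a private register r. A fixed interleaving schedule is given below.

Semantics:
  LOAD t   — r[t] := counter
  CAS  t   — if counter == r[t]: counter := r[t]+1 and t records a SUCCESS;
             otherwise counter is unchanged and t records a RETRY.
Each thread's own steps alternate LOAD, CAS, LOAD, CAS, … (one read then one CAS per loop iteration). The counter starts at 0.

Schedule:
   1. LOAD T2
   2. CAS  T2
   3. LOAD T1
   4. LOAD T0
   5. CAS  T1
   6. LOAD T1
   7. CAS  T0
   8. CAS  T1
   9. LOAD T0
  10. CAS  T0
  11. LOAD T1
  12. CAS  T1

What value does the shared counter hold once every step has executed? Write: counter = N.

counter = 5

   1) LOAD T2:  M=0  r_T2=0
   2) CAS  T2:  M=1  r_T2=0 ✓
   3) LOAD T1:  M=1  r_T1=1
   4) LOAD T0:  M=1  r_T0=1
   5) CAS  T1:  M=2  r_T1=1 ✓
   6) LOAD T1:  M=2  r_T1=2
   7) CAS  T0:  M=2  r_T0=1 ✗
   8) CAS  T1:  M=3  r_T1=2 ✓
   9) LOAD T0:  M=3  r_T0=3
  10) CAS  T0:  M=4  r_T0=3 ✓
  11) LOAD T1:  M=4  r_T1=4
  12) CAS  T1:  M=5  r_T1=4 ✓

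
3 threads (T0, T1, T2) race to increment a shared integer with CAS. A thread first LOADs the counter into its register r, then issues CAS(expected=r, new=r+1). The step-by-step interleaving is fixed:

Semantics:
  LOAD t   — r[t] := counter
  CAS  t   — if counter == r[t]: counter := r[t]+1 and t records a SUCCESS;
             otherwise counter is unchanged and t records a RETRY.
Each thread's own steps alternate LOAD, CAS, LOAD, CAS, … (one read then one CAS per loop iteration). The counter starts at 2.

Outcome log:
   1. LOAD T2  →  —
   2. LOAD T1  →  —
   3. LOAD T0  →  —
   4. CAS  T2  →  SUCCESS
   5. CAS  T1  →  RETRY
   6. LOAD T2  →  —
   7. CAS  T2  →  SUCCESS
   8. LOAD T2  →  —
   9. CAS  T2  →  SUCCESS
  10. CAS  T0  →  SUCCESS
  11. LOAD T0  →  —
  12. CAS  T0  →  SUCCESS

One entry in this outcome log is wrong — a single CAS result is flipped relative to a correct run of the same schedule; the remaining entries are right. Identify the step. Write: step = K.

step = 10

Re-executing:
T2 LOAD — after: cnt=2, r=2 — load
T1 LOAD — after: cnt=2, r=2 — load
T0 LOAD — after: cnt=2, r=2 — load
T2 CAS — after: cnt=3, r=2 — ok
T1 CAS — after: cnt=3, r=2 — retry
T2 LOAD — after: cnt=3, r=3 — load
T2 CAS — after: cnt=4, r=3 — ok
T2 LOAD — after: cnt=4, r=4 — load
T2 CAS — after: cnt=5, r=4 — ok
T0 CAS — after: cnt=5, r=2 — retry
T0 LOAD — after: cnt=5, r=5 — load
T0 CAS — after: cnt=6, r=5 — ok
Mismatch at 10.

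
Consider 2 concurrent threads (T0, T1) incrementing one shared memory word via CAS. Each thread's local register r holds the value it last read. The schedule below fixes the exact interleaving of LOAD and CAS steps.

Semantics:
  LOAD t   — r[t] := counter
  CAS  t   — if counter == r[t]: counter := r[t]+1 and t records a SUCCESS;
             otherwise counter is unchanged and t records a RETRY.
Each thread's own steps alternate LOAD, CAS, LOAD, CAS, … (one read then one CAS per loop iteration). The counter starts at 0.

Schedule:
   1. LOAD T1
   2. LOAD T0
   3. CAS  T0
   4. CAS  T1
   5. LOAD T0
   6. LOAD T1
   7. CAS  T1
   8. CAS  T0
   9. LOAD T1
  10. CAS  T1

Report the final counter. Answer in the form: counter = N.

T1 LOAD — after: cnt=0, r=0 — load
T0 LOAD — after: cnt=0, r=0 — load
T0 CAS — after: cnt=1, r=0 — ok
T1 CAS — after: cnt=1, r=0 — retry
T0 LOAD — after: cnt=1, r=1 — load
T1 LOAD — after: cnt=1, r=1 — load
T1 CAS — after: cnt=2, r=1 — ok
T0 CAS — after: cnt=2, r=1 — retry
T1 LOAD — after: cnt=2, r=2 — load
T1 CAS — after: cnt=3, r=2 — ok

counter = 3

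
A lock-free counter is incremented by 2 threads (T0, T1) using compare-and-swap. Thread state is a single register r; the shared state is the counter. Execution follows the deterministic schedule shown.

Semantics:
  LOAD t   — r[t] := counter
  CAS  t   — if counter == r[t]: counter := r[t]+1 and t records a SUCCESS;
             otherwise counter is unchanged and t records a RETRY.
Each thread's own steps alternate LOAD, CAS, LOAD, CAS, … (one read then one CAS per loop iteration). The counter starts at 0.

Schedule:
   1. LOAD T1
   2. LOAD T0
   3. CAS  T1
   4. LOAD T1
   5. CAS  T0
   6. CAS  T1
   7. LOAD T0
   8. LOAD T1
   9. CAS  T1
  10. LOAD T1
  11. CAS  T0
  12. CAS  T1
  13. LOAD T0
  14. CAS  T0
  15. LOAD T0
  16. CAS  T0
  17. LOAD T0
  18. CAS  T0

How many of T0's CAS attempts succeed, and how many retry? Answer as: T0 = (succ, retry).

T0 = (3, 2)

   1) LOAD T1:  M=0  r_T1=0
   2) LOAD T0:  M=0  r_T0=0
   3) CAS  T1:  M=1  r_T1=0 ✓
   4) LOAD T1:  M=1  r_T1=1
   5) CAS  T0:  M=1  r_T0=0 ✗
   6) CAS  T1:  M=2  r_T1=1 ✓
   7) LOAD T0:  M=2  r_T0=2
   8) LOAD T1:  M=2  r_T1=2
   9) CAS  T1:  M=3  r_T1=2 ✓
  10) LOAD T1:  M=3  r_T1=3
  11) CAS  T0:  M=3  r_T0=2 ✗
  12) CAS  T1:  M=4  r_T1=3 ✓
  13) LOAD T0:  M=4  r_T0=4
  14) CAS  T0:  M=5  r_T0=4 ✓
  15) LOAD T0:  M=5  r_T0=5
  16) CAS  T0:  M=6  r_T0=5 ✓
  17) LOAD T0:  M=6  r_T0=6
  18) CAS  T0:  M=7  r_T0=6 ✓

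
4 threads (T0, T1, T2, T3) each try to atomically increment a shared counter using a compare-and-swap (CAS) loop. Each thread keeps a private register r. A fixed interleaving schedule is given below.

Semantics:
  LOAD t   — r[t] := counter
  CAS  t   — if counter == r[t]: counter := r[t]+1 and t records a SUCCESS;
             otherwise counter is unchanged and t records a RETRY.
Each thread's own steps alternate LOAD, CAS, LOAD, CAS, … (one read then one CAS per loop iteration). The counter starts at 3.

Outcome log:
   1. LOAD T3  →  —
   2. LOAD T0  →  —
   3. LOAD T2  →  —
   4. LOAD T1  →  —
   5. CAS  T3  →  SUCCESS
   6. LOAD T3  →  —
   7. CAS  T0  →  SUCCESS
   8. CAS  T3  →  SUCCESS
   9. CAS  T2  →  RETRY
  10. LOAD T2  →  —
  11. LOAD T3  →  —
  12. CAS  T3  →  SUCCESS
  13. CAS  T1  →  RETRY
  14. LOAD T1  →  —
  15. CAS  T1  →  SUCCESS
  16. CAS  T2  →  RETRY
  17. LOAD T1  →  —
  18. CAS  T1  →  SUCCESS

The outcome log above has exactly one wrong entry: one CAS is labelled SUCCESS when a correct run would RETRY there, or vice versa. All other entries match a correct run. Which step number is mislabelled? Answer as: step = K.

step = 7

Re-executing:
1. LOAD T3 → mem=3 r[T3]=3 [LOAD]
2. LOAD T0 → mem=3 r[T0]=3 [LOAD]
3. LOAD T2 → mem=3 r[T2]=3 [LOAD]
4. LOAD T1 → mem=3 r[T1]=3 [LOAD]
5. CAS T3 → mem=4 r[T3]=3 [OK]
6. LOAD T3 → mem=4 r[T3]=4 [LOAD]
7. CAS T0 → mem=4 r[T0]=3 [RETRY]
8. CAS T3 → mem=5 r[T3]=4 [OK]
9. CAS T2 → mem=5 r[T2]=3 [RETRY]
10. LOAD T2 → mem=5 r[T2]=5 [LOAD]
11. LOAD T3 → mem=5 r[T3]=5 [LOAD]
12. CAS T3 → mem=6 r[T3]=5 [OK]
13. CAS T1 → mem=6 r[T1]=3 [RETRY]
14. LOAD T1 → mem=6 r[T1]=6 [LOAD]
15. CAS T1 → mem=7 r[T1]=6 [OK]
16. CAS T2 → mem=7 r[T2]=5 [RETRY]
17. LOAD T1 → mem=7 r[T1]=7 [LOAD]
18. CAS T1 → mem=8 r[T1]=7 [OK]
Log disagrees first at step 7.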